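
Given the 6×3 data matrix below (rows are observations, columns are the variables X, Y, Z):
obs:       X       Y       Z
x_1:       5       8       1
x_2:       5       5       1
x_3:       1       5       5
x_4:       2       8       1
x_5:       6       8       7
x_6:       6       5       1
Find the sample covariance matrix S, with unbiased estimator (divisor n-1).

Step 1 — column means:
  mean(X) = (5 + 5 + 1 + 2 + 6 + 6) / 6 = 25/6 = 4.1667
  mean(Y) = (8 + 5 + 5 + 8 + 8 + 5) / 6 = 39/6 = 6.5
  mean(Z) = (1 + 1 + 5 + 1 + 7 + 1) / 6 = 16/6 = 2.6667

Step 2 — sample covariance S[i,j] = (1/(n-1)) · Σ_k (x_{k,i} - mean_i) · (x_{k,j} - mean_j), with n-1 = 5.
  S[X,X] = ((0.8333)·(0.8333) + (0.8333)·(0.8333) + (-3.1667)·(-3.1667) + (-2.1667)·(-2.1667) + (1.8333)·(1.8333) + (1.8333)·(1.8333)) / 5 = 22.8333/5 = 4.5667
  S[X,Y] = ((0.8333)·(1.5) + (0.8333)·(-1.5) + (-3.1667)·(-1.5) + (-2.1667)·(1.5) + (1.8333)·(1.5) + (1.8333)·(-1.5)) / 5 = 1.5/5 = 0.3
  S[X,Z] = ((0.8333)·(-1.6667) + (0.8333)·(-1.6667) + (-3.1667)·(2.3333) + (-2.1667)·(-1.6667) + (1.8333)·(4.3333) + (1.8333)·(-1.6667)) / 5 = -1.6667/5 = -0.3333
  S[Y,Y] = ((1.5)·(1.5) + (-1.5)·(-1.5) + (-1.5)·(-1.5) + (1.5)·(1.5) + (1.5)·(1.5) + (-1.5)·(-1.5)) / 5 = 13.5/5 = 2.7
  S[Y,Z] = ((1.5)·(-1.6667) + (-1.5)·(-1.6667) + (-1.5)·(2.3333) + (1.5)·(-1.6667) + (1.5)·(4.3333) + (-1.5)·(-1.6667)) / 5 = 3/5 = 0.6
  S[Z,Z] = ((-1.6667)·(-1.6667) + (-1.6667)·(-1.6667) + (2.3333)·(2.3333) + (-1.6667)·(-1.6667) + (4.3333)·(4.3333) + (-1.6667)·(-1.6667)) / 5 = 35.3333/5 = 7.0667

S is symmetric (S[j,i] = S[i,j]). Assembling:

S = [[4.5667, 0.3, -0.3333],
 [0.3, 2.7, 0.6],
 [-0.3333, 0.6, 7.0667]]


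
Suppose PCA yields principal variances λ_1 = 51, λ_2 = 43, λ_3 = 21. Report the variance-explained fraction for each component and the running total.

Step 1 — total variance = trace(Sigma) = Σ λ_i = 51 + 43 + 21 = 115.

Step 2 — fraction explained by component i = λ_i / Σ λ:
  PC1: 51/115 = 0.4435
  PC2: 43/115 = 0.3739
  PC3: 21/115 = 0.1826

Step 3 — cumulative fraction after k components = (λ_1 + ... + λ_k) / Σ λ:
  k = 1: 51/115 = 0.4435
  k = 2: (51 + 43)/115 = 94/115 = 0.8174
  k = 3: (51 + 43 + 21)/115 = 115/115 = 1

Summary (fraction, with percent):

explained: PC1 0.4435 (44.35%), PC2 0.3739 (37.39%), PC3 0.1826 (18.26%);  cumulative: 0.4435, 0.8174, 1


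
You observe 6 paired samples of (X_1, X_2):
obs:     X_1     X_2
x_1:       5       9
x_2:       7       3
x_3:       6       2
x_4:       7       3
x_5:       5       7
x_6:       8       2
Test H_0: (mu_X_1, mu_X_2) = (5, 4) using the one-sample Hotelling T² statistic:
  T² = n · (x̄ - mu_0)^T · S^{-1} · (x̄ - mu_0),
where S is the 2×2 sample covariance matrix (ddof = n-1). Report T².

Step 1 — sample mean vector:
  mean(X_1) = (5 + 7 + 6 + 7 + 5 + 8) / 6 = 38/6 = 6.3333
  mean(X_2) = (9 + 3 + 2 + 3 + 7 + 2) / 6 = 26/6 = 4.3333
  x̄ = (6.3333, 4.3333),  deviation x̄ - mu_0 = (6.3333, 4.3333) - (5, 4) = (1.3333, 0.3333).

Step 2 — sample covariance matrix, S[i,j] = (1/(n-1)) · Σ_k (x_{k,i} - mean_i) · (x_{k,j} - mean_j), divisor n-1 = 5:
  S[X_1,X_1] = ((-1.3333)·(-1.3333) + (0.6667)·(0.6667) + (-0.3333)·(-0.3333) + (0.6667)·(0.6667) + (-1.3333)·(-1.3333) + (1.6667)·(1.6667)) / 5 = 7.3333/5 = 1.4667
  S[X_1,X_2] = ((-1.3333)·(4.6667) + (0.6667)·(-1.3333) + (-0.3333)·(-2.3333) + (0.6667)·(-1.3333) + (-1.3333)·(2.6667) + (1.6667)·(-2.3333)) / 5 = -14.6667/5 = -2.9333
  S[X_2,X_2] = ((4.6667)·(4.6667) + (-1.3333)·(-1.3333) + (-2.3333)·(-2.3333) + (-1.3333)·(-1.3333) + (2.6667)·(2.6667) + (-2.3333)·(-2.3333)) / 5 = 43.3333/5 = 8.6667
  S = [[1.4667, -2.9333],
 [-2.9333, 8.6667]].

Step 3 — invert S. det(S) = 1.4667·8.6667 - (-2.9333)² = 4.1067.
  S^{-1} = (1/det) · [[d, -b], [-b, a]] = [[2.1104, 0.7143],
 [0.7143, 0.3571]].

Step 4 — quadratic form (x̄ - mu_0)^T · S^{-1} · (x̄ - mu_0):
  S^{-1} · (x̄ - mu_0) = (3.0519, 1.0714),
  (x̄ - mu_0)^T · [...] = (1.3333)·(3.0519) + (0.3333)·(1.0714) = 4.4264.

Step 5 — scale by n: T² = 6 · 4.4264 = 26.5584.

T² ≈ 26.5584


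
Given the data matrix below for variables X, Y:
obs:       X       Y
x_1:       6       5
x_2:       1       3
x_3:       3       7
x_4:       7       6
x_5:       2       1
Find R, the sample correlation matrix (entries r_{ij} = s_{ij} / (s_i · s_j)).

Step 1 — column means:
  mean(X) = (6 + 1 + 3 + 7 + 2) / 5 = 19/5 = 3.8
  mean(Y) = (5 + 3 + 7 + 6 + 1) / 5 = 22/5 = 4.4

Step 2 — sample variances and covariances s[i,j] = (1/(n-1)) · Σ_k (x_{k,i} - mean_i) · (x_{k,j} - mean_j), with n-1 = 4:
  s[X,X] = ((2.2)·(2.2) + (-2.8)·(-2.8) + (-0.8)·(-0.8) + (3.2)·(3.2) + (-1.8)·(-1.8)) / 4 = 26.8/4 = 6.7
  s[X,Y] = ((2.2)·(0.6) + (-2.8)·(-1.4) + (-0.8)·(2.6) + (3.2)·(1.6) + (-1.8)·(-3.4)) / 4 = 14.4/4 = 3.6
  s[Y,Y] = ((0.6)·(0.6) + (-1.4)·(-1.4) + (2.6)·(2.6) + (1.6)·(1.6) + (-3.4)·(-3.4)) / 4 = 23.2/4 = 5.8
  Sample standard deviations s_i = √(s[i,i]):
  s(X) = √(6.7) = 2.5884
  s(Y) = √(5.8) = 2.4083

Step 3 — r_{ij} = s_{ij} / (s_i · s_j):
  r[X,X] = 1 (diagonal).
  r[X,Y] = 3.6 / (2.5884 · 2.4083) = 3.6 / 6.2338 = 0.5775
  r[Y,Y] = 1 (diagonal).

R is symmetric with unit diagonal. Assembling:

R = [[1, 0.5775],
 [0.5775, 1]]


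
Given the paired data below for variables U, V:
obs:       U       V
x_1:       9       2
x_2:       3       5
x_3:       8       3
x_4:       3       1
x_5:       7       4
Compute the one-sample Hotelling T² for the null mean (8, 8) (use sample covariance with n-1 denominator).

Step 1 — sample mean vector:
  mean(U) = (9 + 3 + 8 + 3 + 7) / 5 = 30/5 = 6
  mean(V) = (2 + 5 + 3 + 1 + 4) / 5 = 15/5 = 3
  x̄ = (6, 3),  deviation x̄ - mu_0 = (6, 3) - (8, 8) = (-2, -5).

Step 2 — sample covariance matrix, S[i,j] = (1/(n-1)) · Σ_k (x_{k,i} - mean_i) · (x_{k,j} - mean_j), divisor n-1 = 4:
  S[U,U] = ((3)·(3) + (-3)·(-3) + (2)·(2) + (-3)·(-3) + (1)·(1)) / 4 = 32/4 = 8
  S[U,V] = ((3)·(-1) + (-3)·(2) + (2)·(0) + (-3)·(-2) + (1)·(1)) / 4 = -2/4 = -0.5
  S[V,V] = ((-1)·(-1) + (2)·(2) + (0)·(0) + (-2)·(-2) + (1)·(1)) / 4 = 10/4 = 2.5
  S = [[8, -0.5],
 [-0.5, 2.5]].

Step 3 — invert S. det(S) = 8·2.5 - (-0.5)² = 19.75.
  S^{-1} = (1/det) · [[d, -b], [-b, a]] = [[0.1266, 0.0253],
 [0.0253, 0.4051]].

Step 4 — quadratic form (x̄ - mu_0)^T · S^{-1} · (x̄ - mu_0):
  S^{-1} · (x̄ - mu_0) = (-0.3797, -2.0759),
  (x̄ - mu_0)^T · [...] = (-2)·(-0.3797) + (-5)·(-2.0759) = 11.1392.

Step 5 — scale by n: T² = 5 · 11.1392 = 55.6962.

T² ≈ 55.6962


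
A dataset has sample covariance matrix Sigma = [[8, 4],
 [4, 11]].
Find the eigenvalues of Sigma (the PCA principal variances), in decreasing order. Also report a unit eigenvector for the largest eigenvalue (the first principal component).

Step 1 — characteristic polynomial of 2×2 Sigma:
  det(Sigma - λI) = λ² - trace · λ + det = 0.
  trace = 8 + 11 = 19, det = 8·11 - (4)² = 72.
Step 2 — discriminant:
  Δ = trace² - 4·det = 361 - 288 = 73.
Step 3 — eigenvalues:
  λ = (trace ± √Δ)/2 = (19 ± 8.544)/2,
  λ_1 = 13.772,  λ_2 = 5.228.

Step 4 — unit eigenvector for λ_1: solve (Sigma - λ_1 I)v = 0. First row:
  (8 - 13.772)·v_x + (4)·v_y = 0, i.e. (-5.772)·v_x + (4)·v_y = 0,
  so v ∝ (b, λ_1 - a) = (4, 5.772) = u.
  ||u|| = √((4)² + (5.772)²) = √(49.316) ≈ 7.0225,
  v_1 = u/||u|| ≈ (0.5696, 0.8219) (||v_1|| = 1).

λ_1 = 13.772,  λ_2 = 5.228;  v_1 ≈ (0.5696, 0.8219)


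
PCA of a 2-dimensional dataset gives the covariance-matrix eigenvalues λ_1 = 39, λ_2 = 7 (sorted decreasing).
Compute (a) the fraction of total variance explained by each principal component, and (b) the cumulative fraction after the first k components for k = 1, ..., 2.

Step 1 — total variance = trace(Sigma) = Σ λ_i = 39 + 7 = 46.

Step 2 — fraction explained by component i = λ_i / Σ λ:
  PC1: 39/46 = 0.8478
  PC2: 7/46 = 0.1522

Step 3 — cumulative fraction after k components = (λ_1 + ... + λ_k) / Σ λ:
  k = 1: 39/46 = 0.8478
  k = 2: (39 + 7)/46 = 46/46 = 1

Summary (fraction, with percent):

explained: PC1 0.8478 (84.78%), PC2 0.1522 (15.22%);  cumulative: 0.8478, 1


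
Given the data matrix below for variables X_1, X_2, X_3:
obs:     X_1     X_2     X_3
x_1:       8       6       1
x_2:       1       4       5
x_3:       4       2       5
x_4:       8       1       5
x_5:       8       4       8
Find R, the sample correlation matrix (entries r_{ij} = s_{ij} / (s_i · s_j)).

Step 1 — column means:
  mean(X_1) = (8 + 1 + 4 + 8 + 8) / 5 = 29/5 = 5.8
  mean(X_2) = (6 + 4 + 2 + 1 + 4) / 5 = 17/5 = 3.4
  mean(X_3) = (1 + 5 + 5 + 5 + 8) / 5 = 24/5 = 4.8

Step 2 — sample variances and covariances s[i,j] = (1/(n-1)) · Σ_k (x_{k,i} - mean_i) · (x_{k,j} - mean_j), with n-1 = 4:
  s[X_1,X_1] = ((2.2)·(2.2) + (-4.8)·(-4.8) + (-1.8)·(-1.8) + (2.2)·(2.2) + (2.2)·(2.2)) / 4 = 40.8/4 = 10.2
  s[X_1,X_2] = ((2.2)·(2.6) + (-4.8)·(0.6) + (-1.8)·(-1.4) + (2.2)·(-2.4) + (2.2)·(0.6)) / 4 = 1.4/4 = 0.35
  s[X_1,X_3] = ((2.2)·(-3.8) + (-4.8)·(0.2) + (-1.8)·(0.2) + (2.2)·(0.2) + (2.2)·(3.2)) / 4 = -2.2/4 = -0.55
  s[X_2,X_2] = ((2.6)·(2.6) + (0.6)·(0.6) + (-1.4)·(-1.4) + (-2.4)·(-2.4) + (0.6)·(0.6)) / 4 = 15.2/4 = 3.8
  s[X_2,X_3] = ((2.6)·(-3.8) + (0.6)·(0.2) + (-1.4)·(0.2) + (-2.4)·(0.2) + (0.6)·(3.2)) / 4 = -8.6/4 = -2.15
  s[X_3,X_3] = ((-3.8)·(-3.8) + (0.2)·(0.2) + (0.2)·(0.2) + (0.2)·(0.2) + (3.2)·(3.2)) / 4 = 24.8/4 = 6.2
  Sample standard deviations s_i = √(s[i,i]):
  s(X_1) = √(10.2) = 3.1937
  s(X_2) = √(3.8) = 1.9494
  s(X_3) = √(6.2) = 2.49

Step 3 — r_{ij} = s_{ij} / (s_i · s_j):
  r[X_1,X_1] = 1 (diagonal).
  r[X_1,X_2] = 0.35 / (3.1937 · 1.9494) = 0.35 / 6.2258 = 0.0562
  r[X_1,X_3] = -0.55 / (3.1937 · 2.49) = -0.55 / 7.9524 = -0.0692
  r[X_2,X_2] = 1 (diagonal).
  r[X_2,X_3] = -2.15 / (1.9494 · 2.49) = -2.15 / 4.8539 = -0.4429
  r[X_3,X_3] = 1 (diagonal).

R is symmetric with unit diagonal. Assembling:

R = [[1, 0.0562, -0.0692],
 [0.0562, 1, -0.4429],
 [-0.0692, -0.4429, 1]]


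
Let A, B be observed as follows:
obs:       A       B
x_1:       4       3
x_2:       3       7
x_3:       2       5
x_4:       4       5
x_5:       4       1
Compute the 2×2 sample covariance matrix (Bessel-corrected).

Step 1 — column means:
  mean(A) = (4 + 3 + 2 + 4 + 4) / 5 = 17/5 = 3.4
  mean(B) = (3 + 7 + 5 + 5 + 1) / 5 = 21/5 = 4.2

Step 2 — sample covariance S[i,j] = (1/(n-1)) · Σ_k (x_{k,i} - mean_i) · (x_{k,j} - mean_j), with n-1 = 4.
  S[A,A] = ((0.6)·(0.6) + (-0.4)·(-0.4) + (-1.4)·(-1.4) + (0.6)·(0.6) + (0.6)·(0.6)) / 4 = 3.2/4 = 0.8
  S[A,B] = ((0.6)·(-1.2) + (-0.4)·(2.8) + (-1.4)·(0.8) + (0.6)·(0.8) + (0.6)·(-3.2)) / 4 = -4.4/4 = -1.1
  S[B,B] = ((-1.2)·(-1.2) + (2.8)·(2.8) + (0.8)·(0.8) + (0.8)·(0.8) + (-3.2)·(-3.2)) / 4 = 20.8/4 = 5.2

S is symmetric (S[j,i] = S[i,j]). Assembling:

S = [[0.8, -1.1],
 [-1.1, 5.2]]


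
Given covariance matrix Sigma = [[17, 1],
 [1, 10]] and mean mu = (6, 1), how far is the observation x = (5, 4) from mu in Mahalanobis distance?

Step 1 — centre the observation: (x - mu) = (-1, 3).

Step 2 — invert Sigma. det(Sigma) = 17·10 - (1)² = 169.
  Sigma^{-1} = (1/det) · [[d, -b], [-b, a]] = [[0.0592, -0.0059],
 [-0.0059, 0.1006]].

Step 3 — form the quadratic (x - mu)^T · Sigma^{-1} · (x - mu):
  Sigma^{-1} · (x - mu) = (-0.0769, 0.3077).
  (x - mu)^T · [Sigma^{-1} · (x - mu)] = (-1)·(-0.0769) + (3)·(0.3077) = 1.

Step 4 — take square root: d = √(1) ≈ 1.

d(x, mu) = √(1) ≈ 1


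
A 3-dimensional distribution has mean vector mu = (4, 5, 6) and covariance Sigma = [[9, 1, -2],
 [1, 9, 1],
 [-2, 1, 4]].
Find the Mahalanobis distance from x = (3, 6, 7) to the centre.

Step 1 — centre the observation: (x - mu) = (-1, 1, 1).

Step 2 — invert Sigma (cofactor / det for 3×3, or solve directly):
  Sigma^{-1} = [[0.1292, -0.0221, 0.0701],
 [-0.0221, 0.1181, -0.0406],
 [0.0701, -0.0406, 0.2952]].

Step 3 — form the quadratic (x - mu)^T · Sigma^{-1} · (x - mu):
  Sigma^{-1} · (x - mu) = (-0.0812, 0.0996, 0.1845).
  (x - mu)^T · [Sigma^{-1} · (x - mu)] = (-1)·(-0.0812) + (1)·(0.0996) + (1)·(0.1845) = 0.3653.

Step 4 — take square root: d = √(0.3653) ≈ 0.6044.

d(x, mu) = √(0.3653) ≈ 0.6044


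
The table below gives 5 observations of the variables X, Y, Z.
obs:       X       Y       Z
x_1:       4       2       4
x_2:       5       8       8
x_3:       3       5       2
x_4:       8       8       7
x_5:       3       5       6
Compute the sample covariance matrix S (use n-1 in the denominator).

Step 1 — column means:
  mean(X) = (4 + 5 + 3 + 8 + 3) / 5 = 23/5 = 4.6
  mean(Y) = (2 + 8 + 5 + 8 + 5) / 5 = 28/5 = 5.6
  mean(Z) = (4 + 8 + 2 + 7 + 6) / 5 = 27/5 = 5.4

Step 2 — sample covariance S[i,j] = (1/(n-1)) · Σ_k (x_{k,i} - mean_i) · (x_{k,j} - mean_j), with n-1 = 4.
  S[X,X] = ((-0.6)·(-0.6) + (0.4)·(0.4) + (-1.6)·(-1.6) + (3.4)·(3.4) + (-1.6)·(-1.6)) / 4 = 17.2/4 = 4.3
  S[X,Y] = ((-0.6)·(-3.6) + (0.4)·(2.4) + (-1.6)·(-0.6) + (3.4)·(2.4) + (-1.6)·(-0.6)) / 4 = 13.2/4 = 3.3
  S[X,Z] = ((-0.6)·(-1.4) + (0.4)·(2.6) + (-1.6)·(-3.4) + (3.4)·(1.6) + (-1.6)·(0.6)) / 4 = 11.8/4 = 2.95
  S[Y,Y] = ((-3.6)·(-3.6) + (2.4)·(2.4) + (-0.6)·(-0.6) + (2.4)·(2.4) + (-0.6)·(-0.6)) / 4 = 25.2/4 = 6.3
  S[Y,Z] = ((-3.6)·(-1.4) + (2.4)·(2.6) + (-0.6)·(-3.4) + (2.4)·(1.6) + (-0.6)·(0.6)) / 4 = 16.8/4 = 4.2
  S[Z,Z] = ((-1.4)·(-1.4) + (2.6)·(2.6) + (-3.4)·(-3.4) + (1.6)·(1.6) + (0.6)·(0.6)) / 4 = 23.2/4 = 5.8

S is symmetric (S[j,i] = S[i,j]). Assembling:

S = [[4.3, 3.3, 2.95],
 [3.3, 6.3, 4.2],
 [2.95, 4.2, 5.8]]


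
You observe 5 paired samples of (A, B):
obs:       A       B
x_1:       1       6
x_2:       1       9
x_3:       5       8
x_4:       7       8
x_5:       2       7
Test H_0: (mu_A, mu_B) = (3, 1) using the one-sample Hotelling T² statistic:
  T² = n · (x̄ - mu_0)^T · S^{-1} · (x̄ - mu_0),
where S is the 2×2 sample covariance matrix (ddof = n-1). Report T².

Step 1 — sample mean vector:
  mean(A) = (1 + 1 + 5 + 7 + 2) / 5 = 16/5 = 3.2
  mean(B) = (6 + 9 + 8 + 8 + 7) / 5 = 38/5 = 7.6
  x̄ = (3.2, 7.6),  deviation x̄ - mu_0 = (3.2, 7.6) - (3, 1) = (0.2, 6.6).

Step 2 — sample covariance matrix, S[i,j] = (1/(n-1)) · Σ_k (x_{k,i} - mean_i) · (x_{k,j} - mean_j), divisor n-1 = 4:
  S[A,A] = ((-2.2)·(-2.2) + (-2.2)·(-2.2) + (1.8)·(1.8) + (3.8)·(3.8) + (-1.2)·(-1.2)) / 4 = 28.8/4 = 7.2
  S[A,B] = ((-2.2)·(-1.6) + (-2.2)·(1.4) + (1.8)·(0.4) + (3.8)·(0.4) + (-1.2)·(-0.6)) / 4 = 3.4/4 = 0.85
  S[B,B] = ((-1.6)·(-1.6) + (1.4)·(1.4) + (0.4)·(0.4) + (0.4)·(0.4) + (-0.6)·(-0.6)) / 4 = 5.2/4 = 1.3
  S = [[7.2, 0.85],
 [0.85, 1.3]].

Step 3 — invert S. det(S) = 7.2·1.3 - (0.85)² = 8.6375.
  S^{-1} = (1/det) · [[d, -b], [-b, a]] = [[0.1505, -0.0984],
 [-0.0984, 0.8336]].

Step 4 — quadratic form (x̄ - mu_0)^T · S^{-1} · (x̄ - mu_0):
  S^{-1} · (x̄ - mu_0) = (-0.6194, 5.4819),
  (x̄ - mu_0)^T · [...] = (0.2)·(-0.6194) + (6.6)·(5.4819) = 36.0567.

Step 5 — scale by n: T² = 5 · 36.0567 = 180.2836.

T² ≈ 180.2836


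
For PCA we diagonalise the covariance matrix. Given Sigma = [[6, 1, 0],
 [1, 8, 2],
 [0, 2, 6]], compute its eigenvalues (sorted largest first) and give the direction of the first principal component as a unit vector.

Step 1 — characteristic polynomial p(λ) = det(λI - Sigma) = λ³ - tr·λ² + c_1·λ - det, where tr = trace, c_1 = sum of the principal 2×2 minors, det = det(Sigma):
  tr = 6 + 8 + 6 = 20,
  c_1 = (6·8 - (1)²) + (6·6 - (0)²) + (8·6 - (2)²) = 47 + 36 + 44 = 127,
  det = 6·(8·6 - (2)²) - (1)·((1)·6 - (2)·(0)) + (0)·((1)·(2) - 8·(0)) = 6·(44) - (1)·(6) + (0)·(2) = 258.
  So p(λ) = λ³ - 20λ² + 127λ - 258.
Step 2 — look for an integer root (rational root theorem: any rational root is an integer divisor of 258). Testing λ = 6:
  p(6) = 216 - 720 + 762 - 258 = 0  ✓
  Dividing out (λ - 6): p(λ) = (λ - 6)(λ² - 14λ + 43).
Step 3 — remaining eigenvalues from the quadratic λ² - 14λ + 43 = 0:
  Δ = 14² - 4·43 = 196 - 172 = 24,  λ = (14 ± √24)/2 = (14 ± 4.899)/2 ≈ 9.4495 or 4.5505.
  Sorted: λ_1 = 9.4495,  λ_2 = 6,  λ_3 = 4.5505  (check: sum = 20 = tr ✓).

Step 4 — unit eigenvector for λ_1 ≈ 9.4495: v spans the null space of (Sigma - λ_1 I), whose rows are
  r_1 = (-3.4495, 1, 0),  r_2 = (1, -1.4495, 2),  r_3 = (0, 2, -3.4495).
  v is orthogonal to every row, so take v ∝ r_1 × r_2 = ((1)·(2) - (0)·(-1.4495), (0)·(1) - (-3.4495)·(2), (-3.4495)·(-1.4495) - (1)·(1)) ≈ (2, 6.899, 4).
  Let u = (2, 6.899, 4).
  ||u|| = √((2)² + (6.899)² + (4)²) = √(67.5959) ≈ 8.2217,  v_1 = u/||u|| ≈ (0.2433, 0.8391, 0.4865) (||v_1|| = 1).

λ_1 = 9.4495,  λ_2 = 6,  λ_3 = 4.5505;  v_1 ≈ (0.2433, 0.8391, 0.4865)


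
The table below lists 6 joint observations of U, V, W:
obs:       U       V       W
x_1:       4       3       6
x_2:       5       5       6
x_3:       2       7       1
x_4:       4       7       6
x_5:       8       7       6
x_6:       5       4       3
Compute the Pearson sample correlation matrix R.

Step 1 — column means:
  mean(U) = (4 + 5 + 2 + 4 + 8 + 5) / 6 = 28/6 = 4.6667
  mean(V) = (3 + 5 + 7 + 7 + 7 + 4) / 6 = 33/6 = 5.5
  mean(W) = (6 + 6 + 1 + 6 + 6 + 3) / 6 = 28/6 = 4.6667

Step 2 — sample variances and covariances s[i,j] = (1/(n-1)) · Σ_k (x_{k,i} - mean_i) · (x_{k,j} - mean_j), with n-1 = 5:
  s[U,U] = ((-0.6667)·(-0.6667) + (0.3333)·(0.3333) + (-2.6667)·(-2.6667) + (-0.6667)·(-0.6667) + (3.3333)·(3.3333) + (0.3333)·(0.3333)) / 5 = 19.3333/5 = 3.8667
  s[U,V] = ((-0.6667)·(-2.5) + (0.3333)·(-0.5) + (-2.6667)·(1.5) + (-0.6667)·(1.5) + (3.3333)·(1.5) + (0.3333)·(-1.5)) / 5 = 1/5 = 0.2
  s[U,W] = ((-0.6667)·(1.3333) + (0.3333)·(1.3333) + (-2.6667)·(-3.6667) + (-0.6667)·(1.3333) + (3.3333)·(1.3333) + (0.3333)·(-1.6667)) / 5 = 12.3333/5 = 2.4667
  s[V,V] = ((-2.5)·(-2.5) + (-0.5)·(-0.5) + (1.5)·(1.5) + (1.5)·(1.5) + (1.5)·(1.5) + (-1.5)·(-1.5)) / 5 = 15.5/5 = 3.1
  s[V,W] = ((-2.5)·(1.3333) + (-0.5)·(1.3333) + (1.5)·(-3.6667) + (1.5)·(1.3333) + (1.5)·(1.3333) + (-1.5)·(-1.6667)) / 5 = -3/5 = -0.6
  s[W,W] = ((1.3333)·(1.3333) + (1.3333)·(1.3333) + (-3.6667)·(-3.6667) + (1.3333)·(1.3333) + (1.3333)·(1.3333) + (-1.6667)·(-1.6667)) / 5 = 23.3333/5 = 4.6667
  Sample standard deviations s_i = √(s[i,i]):
  s(U) = √(3.8667) = 1.9664
  s(V) = √(3.1) = 1.7607
  s(W) = √(4.6667) = 2.1602

Step 3 — r_{ij} = s_{ij} / (s_i · s_j):
  r[U,U] = 1 (diagonal).
  r[U,V] = 0.2 / (1.9664 · 1.7607) = 0.2 / 3.4622 = 0.0578
  r[U,W] = 2.4667 / (1.9664 · 2.1602) = 2.4667 / 4.2479 = 0.5807
  r[V,V] = 1 (diagonal).
  r[V,W] = -0.6 / (1.7607 · 2.1602) = -0.6 / 3.8035 = -0.1577
  r[W,W] = 1 (diagonal).

R is symmetric with unit diagonal. Assembling:

R = [[1, 0.0578, 0.5807],
 [0.0578, 1, -0.1577],
 [0.5807, -0.1577, 1]]


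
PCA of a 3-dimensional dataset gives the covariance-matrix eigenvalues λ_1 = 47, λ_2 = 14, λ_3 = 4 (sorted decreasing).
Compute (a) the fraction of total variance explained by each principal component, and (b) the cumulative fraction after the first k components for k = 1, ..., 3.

Step 1 — total variance = trace(Sigma) = Σ λ_i = 47 + 14 + 4 = 65.

Step 2 — fraction explained by component i = λ_i / Σ λ:
  PC1: 47/65 = 0.7231
  PC2: 14/65 = 0.2154
  PC3: 4/65 = 0.0615

Step 3 — cumulative fraction after k components = (λ_1 + ... + λ_k) / Σ λ:
  k = 1: 47/65 = 0.7231
  k = 2: (47 + 14)/65 = 61/65 = 0.9385
  k = 3: (47 + 14 + 4)/65 = 65/65 = 1

Summary (fraction, with percent):

explained: PC1 0.7231 (72.31%), PC2 0.2154 (21.54%), PC3 0.0615 (6.15%);  cumulative: 0.7231, 0.9385, 1


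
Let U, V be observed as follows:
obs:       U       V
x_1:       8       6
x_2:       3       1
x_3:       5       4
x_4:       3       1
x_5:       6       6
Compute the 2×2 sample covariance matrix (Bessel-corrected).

Step 1 — column means:
  mean(U) = (8 + 3 + 5 + 3 + 6) / 5 = 25/5 = 5
  mean(V) = (6 + 1 + 4 + 1 + 6) / 5 = 18/5 = 3.6

Step 2 — sample covariance S[i,j] = (1/(n-1)) · Σ_k (x_{k,i} - mean_i) · (x_{k,j} - mean_j), with n-1 = 4.
  S[U,U] = ((3)·(3) + (-2)·(-2) + (0)·(0) + (-2)·(-2) + (1)·(1)) / 4 = 18/4 = 4.5
  S[U,V] = ((3)·(2.4) + (-2)·(-2.6) + (0)·(0.4) + (-2)·(-2.6) + (1)·(2.4)) / 4 = 20/4 = 5
  S[V,V] = ((2.4)·(2.4) + (-2.6)·(-2.6) + (0.4)·(0.4) + (-2.6)·(-2.6) + (2.4)·(2.4)) / 4 = 25.2/4 = 6.3

S is symmetric (S[j,i] = S[i,j]). Assembling:

S = [[4.5, 5],
 [5, 6.3]]


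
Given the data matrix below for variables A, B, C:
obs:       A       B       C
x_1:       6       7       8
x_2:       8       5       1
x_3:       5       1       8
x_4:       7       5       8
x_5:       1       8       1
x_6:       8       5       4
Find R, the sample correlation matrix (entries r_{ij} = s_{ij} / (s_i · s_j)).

Step 1 — column means:
  mean(A) = (6 + 8 + 5 + 7 + 1 + 8) / 6 = 35/6 = 5.8333
  mean(B) = (7 + 5 + 1 + 5 + 8 + 5) / 6 = 31/6 = 5.1667
  mean(C) = (8 + 1 + 8 + 8 + 1 + 4) / 6 = 30/6 = 5

Step 2 — sample variances and covariances s[i,j] = (1/(n-1)) · Σ_k (x_{k,i} - mean_i) · (x_{k,j} - mean_j), with n-1 = 5:
  s[A,A] = ((0.1667)·(0.1667) + (2.1667)·(2.1667) + (-0.8333)·(-0.8333) + (1.1667)·(1.1667) + (-4.8333)·(-4.8333) + (2.1667)·(2.1667)) / 5 = 34.8333/5 = 6.9667
  s[A,B] = ((0.1667)·(1.8333) + (2.1667)·(-0.1667) + (-0.8333)·(-4.1667) + (1.1667)·(-0.1667) + (-4.8333)·(2.8333) + (2.1667)·(-0.1667)) / 5 = -10.8333/5 = -2.1667
  s[A,C] = ((0.1667)·(3) + (2.1667)·(-4) + (-0.8333)·(3) + (1.1667)·(3) + (-4.8333)·(-4) + (2.1667)·(-1)) / 5 = 10/5 = 2
  s[B,B] = ((1.8333)·(1.8333) + (-0.1667)·(-0.1667) + (-4.1667)·(-4.1667) + (-0.1667)·(-0.1667) + (2.8333)·(2.8333) + (-0.1667)·(-0.1667)) / 5 = 28.8333/5 = 5.7667
  s[B,C] = ((1.8333)·(3) + (-0.1667)·(-4) + (-4.1667)·(3) + (-0.1667)·(3) + (2.8333)·(-4) + (-0.1667)·(-1)) / 5 = -18/5 = -3.6
  s[C,C] = ((3)·(3) + (-4)·(-4) + (3)·(3) + (3)·(3) + (-4)·(-4) + (-1)·(-1)) / 5 = 60/5 = 12
  Sample standard deviations s_i = √(s[i,i]):
  s(A) = √(6.9667) = 2.6394
  s(B) = √(5.7667) = 2.4014
  s(C) = √(12) = 3.4641

Step 3 — r_{ij} = s_{ij} / (s_i · s_j):
  r[A,A] = 1 (diagonal).
  r[A,B] = -2.1667 / (2.6394 · 2.4014) = -2.1667 / 6.3383 = -0.3418
  r[A,C] = 2 / (2.6394 · 3.4641) = 2 / 9.1433 = 0.2187
  r[B,B] = 1 (diagonal).
  r[B,C] = -3.6 / (2.4014 · 3.4641) = -3.6 / 8.3187 = -0.4328
  r[C,C] = 1 (diagonal).

R is symmetric with unit diagonal. Assembling:

R = [[1, -0.3418, 0.2187],
 [-0.3418, 1, -0.4328],
 [0.2187, -0.4328, 1]]


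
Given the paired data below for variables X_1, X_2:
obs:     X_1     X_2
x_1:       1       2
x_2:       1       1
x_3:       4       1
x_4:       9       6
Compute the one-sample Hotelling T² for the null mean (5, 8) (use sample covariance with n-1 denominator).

Step 1 — sample mean vector:
  mean(X_1) = (1 + 1 + 4 + 9) / 4 = 15/4 = 3.75
  mean(X_2) = (2 + 1 + 1 + 6) / 4 = 10/4 = 2.5
  x̄ = (3.75, 2.5),  deviation x̄ - mu_0 = (3.75, 2.5) - (5, 8) = (-1.25, -5.5).

Step 2 — sample covariance matrix, S[i,j] = (1/(n-1)) · Σ_k (x_{k,i} - mean_i) · (x_{k,j} - mean_j), divisor n-1 = 3:
  S[X_1,X_1] = ((-2.75)·(-2.75) + (-2.75)·(-2.75) + (0.25)·(0.25) + (5.25)·(5.25)) / 3 = 42.75/3 = 14.25
  S[X_1,X_2] = ((-2.75)·(-0.5) + (-2.75)·(-1.5) + (0.25)·(-1.5) + (5.25)·(3.5)) / 3 = 23.5/3 = 7.8333
  S[X_2,X_2] = ((-0.5)·(-0.5) + (-1.5)·(-1.5) + (-1.5)·(-1.5) + (3.5)·(3.5)) / 3 = 17/3 = 5.6667
  S = [[14.25, 7.8333],
 [7.8333, 5.6667]].

Step 3 — invert S. det(S) = 14.25·5.6667 - (7.8333)² = 19.3889.
  S^{-1} = (1/det) · [[d, -b], [-b, a]] = [[0.2923, -0.404],
 [-0.404, 0.735]].

Step 4 — quadratic form (x̄ - mu_0)^T · S^{-1} · (x̄ - mu_0):
  S^{-1} · (x̄ - mu_0) = (1.8567, -3.5372),
  (x̄ - mu_0)^T · [...] = (-1.25)·(1.8567) + (-5.5)·(-3.5372) = 17.134.

Step 5 — scale by n: T² = 4 · 17.134 = 68.5358.

T² ≈ 68.5358


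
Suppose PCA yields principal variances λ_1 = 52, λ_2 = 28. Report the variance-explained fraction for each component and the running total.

Step 1 — total variance = trace(Sigma) = Σ λ_i = 52 + 28 = 80.

Step 2 — fraction explained by component i = λ_i / Σ λ:
  PC1: 52/80 = 0.65
  PC2: 28/80 = 0.35

Step 3 — cumulative fraction after k components = (λ_1 + ... + λ_k) / Σ λ:
  k = 1: 52/80 = 0.65
  k = 2: (52 + 28)/80 = 80/80 = 1

Summary (fraction, with percent):

explained: PC1 0.65 (65%), PC2 0.35 (35%);  cumulative: 0.65, 1


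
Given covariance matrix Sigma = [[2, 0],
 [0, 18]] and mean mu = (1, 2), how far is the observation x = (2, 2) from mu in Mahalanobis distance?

Step 1 — centre the observation: (x - mu) = (1, 0).

Step 2 — invert Sigma. det(Sigma) = 2·18 - (0)² = 36.
  Sigma^{-1} = (1/det) · [[d, -b], [-b, a]] = [[0.5, 0],
 [0, 0.0556]].

Step 3 — form the quadratic (x - mu)^T · Sigma^{-1} · (x - mu):
  Sigma^{-1} · (x - mu) = (0.5, 0).
  (x - mu)^T · [Sigma^{-1} · (x - mu)] = (1)·(0.5) + (0)·(0) = 0.5.

Step 4 — take square root: d = √(0.5) ≈ 0.7071.

d(x, mu) = √(0.5) ≈ 0.7071


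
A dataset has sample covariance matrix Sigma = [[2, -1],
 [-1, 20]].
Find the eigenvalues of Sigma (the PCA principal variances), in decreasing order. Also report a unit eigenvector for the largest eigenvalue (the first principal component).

Step 1 — characteristic polynomial of 2×2 Sigma:
  det(Sigma - λI) = λ² - trace · λ + det = 0.
  trace = 2 + 20 = 22, det = 2·20 - (-1)² = 39.
Step 2 — discriminant:
  Δ = trace² - 4·det = 484 - 156 = 328.
Step 3 — eigenvalues:
  λ = (trace ± √Δ)/2 = (22 ± 18.1108)/2,
  λ_1 = 20.0554,  λ_2 = 1.9446.

Step 4 — unit eigenvector for λ_1: solve (Sigma - λ_1 I)v = 0. First row:
  (2 - 20.0554)·v_x + (-1)·v_y = 0, i.e. (-18.0554)·v_x + (-1)·v_y = 0,
  so v ∝ (b, λ_1 - a) = (-1, 18.0554); multiply by -1 so the first entry is positive: u = (1, -18.0554).
  ||u|| = √((1)² + (-18.0554)²) = √(326.9969) ≈ 18.0831,
  v_1 = u/||u|| ≈ (0.0553, -0.9985) (||v_1|| = 1).

λ_1 = 20.0554,  λ_2 = 1.9446;  v_1 ≈ (0.0553, -0.9985)


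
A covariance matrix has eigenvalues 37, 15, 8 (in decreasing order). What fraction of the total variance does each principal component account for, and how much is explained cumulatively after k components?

Step 1 — total variance = trace(Sigma) = Σ λ_i = 37 + 15 + 8 = 60.

Step 2 — fraction explained by component i = λ_i / Σ λ:
  PC1: 37/60 = 0.6167
  PC2: 15/60 = 0.25
  PC3: 8/60 = 0.1333

Step 3 — cumulative fraction after k components = (λ_1 + ... + λ_k) / Σ λ:
  k = 1: 37/60 = 0.6167
  k = 2: (37 + 15)/60 = 52/60 = 0.8667
  k = 3: (37 + 15 + 8)/60 = 60/60 = 1

Summary (fraction, with percent):

explained: PC1 0.6167 (61.67%), PC2 0.25 (25%), PC3 0.1333 (13.33%);  cumulative: 0.6167, 0.8667, 1


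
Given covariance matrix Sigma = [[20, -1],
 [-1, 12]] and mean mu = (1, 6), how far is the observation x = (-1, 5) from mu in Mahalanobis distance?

Step 1 — centre the observation: (x - mu) = (-2, -1).

Step 2 — invert Sigma. det(Sigma) = 20·12 - (-1)² = 239.
  Sigma^{-1} = (1/det) · [[d, -b], [-b, a]] = [[0.0502, 0.0042],
 [0.0042, 0.0837]].

Step 3 — form the quadratic (x - mu)^T · Sigma^{-1} · (x - mu):
  Sigma^{-1} · (x - mu) = (-0.1046, -0.0921).
  (x - mu)^T · [Sigma^{-1} · (x - mu)] = (-2)·(-0.1046) + (-1)·(-0.0921) = 0.3013.

Step 4 — take square root: d = √(0.3013) ≈ 0.5489.

d(x, mu) = √(0.3013) ≈ 0.5489


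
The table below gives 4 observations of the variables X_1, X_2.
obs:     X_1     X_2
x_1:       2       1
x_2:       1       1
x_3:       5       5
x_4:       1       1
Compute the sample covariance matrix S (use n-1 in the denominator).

Step 1 — column means:
  mean(X_1) = (2 + 1 + 5 + 1) / 4 = 9/4 = 2.25
  mean(X_2) = (1 + 1 + 5 + 1) / 4 = 8/4 = 2

Step 2 — sample covariance S[i,j] = (1/(n-1)) · Σ_k (x_{k,i} - mean_i) · (x_{k,j} - mean_j), with n-1 = 3.
  S[X_1,X_1] = ((-0.25)·(-0.25) + (-1.25)·(-1.25) + (2.75)·(2.75) + (-1.25)·(-1.25)) / 3 = 10.75/3 = 3.5833
  S[X_1,X_2] = ((-0.25)·(-1) + (-1.25)·(-1) + (2.75)·(3) + (-1.25)·(-1)) / 3 = 11/3 = 3.6667
  S[X_2,X_2] = ((-1)·(-1) + (-1)·(-1) + (3)·(3) + (-1)·(-1)) / 3 = 12/3 = 4

S is symmetric (S[j,i] = S[i,j]). Assembling:

S = [[3.5833, 3.6667],
 [3.6667, 4]]


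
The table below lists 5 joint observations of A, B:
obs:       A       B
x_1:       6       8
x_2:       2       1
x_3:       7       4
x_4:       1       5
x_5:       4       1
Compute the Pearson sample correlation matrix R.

Step 1 — column means:
  mean(A) = (6 + 2 + 7 + 1 + 4) / 5 = 20/5 = 4
  mean(B) = (8 + 1 + 4 + 5 + 1) / 5 = 19/5 = 3.8

Step 2 — sample variances and covariances s[i,j] = (1/(n-1)) · Σ_k (x_{k,i} - mean_i) · (x_{k,j} - mean_j), with n-1 = 4:
  s[A,A] = ((2)·(2) + (-2)·(-2) + (3)·(3) + (-3)·(-3) + (0)·(0)) / 4 = 26/4 = 6.5
  s[A,B] = ((2)·(4.2) + (-2)·(-2.8) + (3)·(0.2) + (-3)·(1.2) + (0)·(-2.8)) / 4 = 11/4 = 2.75
  s[B,B] = ((4.2)·(4.2) + (-2.8)·(-2.8) + (0.2)·(0.2) + (1.2)·(1.2) + (-2.8)·(-2.8)) / 4 = 34.8/4 = 8.7
  Sample standard deviations s_i = √(s[i,i]):
  s(A) = √(6.5) = 2.5495
  s(B) = √(8.7) = 2.9496

Step 3 — r_{ij} = s_{ij} / (s_i · s_j):
  r[A,A] = 1 (diagonal).
  r[A,B] = 2.75 / (2.5495 · 2.9496) = 2.75 / 7.52 = 0.3657
  r[B,B] = 1 (diagonal).

R is symmetric with unit diagonal. Assembling:

R = [[1, 0.3657],
 [0.3657, 1]]


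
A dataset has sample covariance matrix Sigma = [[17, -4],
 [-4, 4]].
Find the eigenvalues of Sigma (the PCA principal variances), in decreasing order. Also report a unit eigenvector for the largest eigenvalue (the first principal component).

Step 1 — characteristic polynomial of 2×2 Sigma:
  det(Sigma - λI) = λ² - trace · λ + det = 0.
  trace = 17 + 4 = 21, det = 17·4 - (-4)² = 52.
Step 2 — discriminant:
  Δ = trace² - 4·det = 441 - 208 = 233.
Step 3 — eigenvalues:
  λ = (trace ± √Δ)/2 = (21 ± 15.2643)/2,
  λ_1 = 18.1322,  λ_2 = 2.8678.

Step 4 — unit eigenvector for λ_1: solve (Sigma - λ_1 I)v = 0. First row:
  (17 - 18.1322)·v_x + (-4)·v_y = 0, i.e. (-1.1322)·v_x + (-4)·v_y = 0,
  so v ∝ (b, λ_1 - a) = (-4, 1.1322); multiply by -1 so the first entry is positive: u = (4, -1.1322).
  ||u|| = √((4)² + (-1.1322)²) = √(17.2818) ≈ 4.1571,
  v_1 = u/||u|| ≈ (0.9622, -0.2723) (||v_1|| = 1).

λ_1 = 18.1322,  λ_2 = 2.8678;  v_1 ≈ (0.9622, -0.2723)


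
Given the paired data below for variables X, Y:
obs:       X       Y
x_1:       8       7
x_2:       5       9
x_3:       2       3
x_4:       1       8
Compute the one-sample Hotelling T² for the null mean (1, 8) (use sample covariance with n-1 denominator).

Step 1 — sample mean vector:
  mean(X) = (8 + 5 + 2 + 1) / 4 = 16/4 = 4
  mean(Y) = (7 + 9 + 3 + 8) / 4 = 27/4 = 6.75
  x̄ = (4, 6.75),  deviation x̄ - mu_0 = (4, 6.75) - (1, 8) = (3, -1.25).

Step 2 — sample covariance matrix, S[i,j] = (1/(n-1)) · Σ_k (x_{k,i} - mean_i) · (x_{k,j} - mean_j), divisor n-1 = 3:
  S[X,X] = ((4)·(4) + (1)·(1) + (-2)·(-2) + (-3)·(-3)) / 3 = 30/3 = 10
  S[X,Y] = ((4)·(0.25) + (1)·(2.25) + (-2)·(-3.75) + (-3)·(1.25)) / 3 = 7/3 = 2.3333
  S[Y,Y] = ((0.25)·(0.25) + (2.25)·(2.25) + (-3.75)·(-3.75) + (1.25)·(1.25)) / 3 = 20.75/3 = 6.9167
  S = [[10, 2.3333],
 [2.3333, 6.9167]].

Step 3 — invert S. det(S) = 10·6.9167 - (2.3333)² = 63.7222.
  S^{-1} = (1/det) · [[d, -b], [-b, a]] = [[0.1085, -0.0366],
 [-0.0366, 0.1569]].

Step 4 — quadratic form (x̄ - mu_0)^T · S^{-1} · (x̄ - mu_0):
  S^{-1} · (x̄ - mu_0) = (0.3714, -0.306),
  (x̄ - mu_0)^T · [...] = (3)·(0.3714) + (-1.25)·(-0.306) = 1.4967.

Step 5 — scale by n: T² = 4 · 1.4967 = 5.9869.

T² ≈ 5.9869


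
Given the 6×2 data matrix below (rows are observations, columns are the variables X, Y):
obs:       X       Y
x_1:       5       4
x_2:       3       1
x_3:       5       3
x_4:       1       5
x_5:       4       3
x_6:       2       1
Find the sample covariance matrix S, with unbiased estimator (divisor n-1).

Step 1 — column means:
  mean(X) = (5 + 3 + 5 + 1 + 4 + 2) / 6 = 20/6 = 3.3333
  mean(Y) = (4 + 1 + 3 + 5 + 3 + 1) / 6 = 17/6 = 2.8333

Step 2 — sample covariance S[i,j] = (1/(n-1)) · Σ_k (x_{k,i} - mean_i) · (x_{k,j} - mean_j), with n-1 = 5.
  S[X,X] = ((1.6667)·(1.6667) + (-0.3333)·(-0.3333) + (1.6667)·(1.6667) + (-2.3333)·(-2.3333) + (0.6667)·(0.6667) + (-1.3333)·(-1.3333)) / 5 = 13.3333/5 = 2.6667
  S[X,Y] = ((1.6667)·(1.1667) + (-0.3333)·(-1.8333) + (1.6667)·(0.1667) + (-2.3333)·(2.1667) + (0.6667)·(0.1667) + (-1.3333)·(-1.8333)) / 5 = 0.3333/5 = 0.0667
  S[Y,Y] = ((1.1667)·(1.1667) + (-1.8333)·(-1.8333) + (0.1667)·(0.1667) + (2.1667)·(2.1667) + (0.1667)·(0.1667) + (-1.8333)·(-1.8333)) / 5 = 12.8333/5 = 2.5667

S is symmetric (S[j,i] = S[i,j]). Assembling:

S = [[2.6667, 0.0667],
 [0.0667, 2.5667]]


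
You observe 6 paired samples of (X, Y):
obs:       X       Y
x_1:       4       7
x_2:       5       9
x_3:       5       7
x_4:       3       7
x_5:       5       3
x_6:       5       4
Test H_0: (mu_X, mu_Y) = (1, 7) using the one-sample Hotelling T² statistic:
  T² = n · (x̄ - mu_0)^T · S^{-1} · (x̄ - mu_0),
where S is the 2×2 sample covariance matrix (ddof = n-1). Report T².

Step 1 — sample mean vector:
  mean(X) = (4 + 5 + 5 + 3 + 5 + 5) / 6 = 27/6 = 4.5
  mean(Y) = (7 + 9 + 7 + 7 + 3 + 4) / 6 = 37/6 = 6.1667
  x̄ = (4.5, 6.1667),  deviation x̄ - mu_0 = (4.5, 6.1667) - (1, 7) = (3.5, -0.8333).

Step 2 — sample covariance matrix, S[i,j] = (1/(n-1)) · Σ_k (x_{k,i} - mean_i) · (x_{k,j} - mean_j), divisor n-1 = 5:
  S[X,X] = ((-0.5)·(-0.5) + (0.5)·(0.5) + (0.5)·(0.5) + (-1.5)·(-1.5) + (0.5)·(0.5) + (0.5)·(0.5)) / 5 = 3.5/5 = 0.7
  S[X,Y] = ((-0.5)·(0.8333) + (0.5)·(2.8333) + (0.5)·(0.8333) + (-1.5)·(0.8333) + (0.5)·(-3.1667) + (0.5)·(-2.1667)) / 5 = -2.5/5 = -0.5
  S[Y,Y] = ((0.8333)·(0.8333) + (2.8333)·(2.8333) + (0.8333)·(0.8333) + (0.8333)·(0.8333) + (-3.1667)·(-3.1667) + (-2.1667)·(-2.1667)) / 5 = 24.8333/5 = 4.9667
  S = [[0.7, -0.5],
 [-0.5, 4.9667]].

Step 3 — invert S. det(S) = 0.7·4.9667 - (-0.5)² = 3.2267.
  S^{-1} = (1/det) · [[d, -b], [-b, a]] = [[1.5393, 0.155],
 [0.155, 0.2169]].

Step 4 — quadratic form (x̄ - mu_0)^T · S^{-1} · (x̄ - mu_0):
  S^{-1} · (x̄ - mu_0) = (5.2583, 0.3616),
  (x̄ - mu_0)^T · [...] = (3.5)·(5.2583) + (-0.8333)·(0.3616) = 18.1026.

Step 5 — scale by n: T² = 6 · 18.1026 = 108.6157.

T² ≈ 108.6157


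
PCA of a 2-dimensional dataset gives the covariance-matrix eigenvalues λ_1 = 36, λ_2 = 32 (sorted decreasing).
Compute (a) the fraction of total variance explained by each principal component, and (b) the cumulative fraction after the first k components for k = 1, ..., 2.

Step 1 — total variance = trace(Sigma) = Σ λ_i = 36 + 32 = 68.

Step 2 — fraction explained by component i = λ_i / Σ λ:
  PC1: 36/68 = 0.5294
  PC2: 32/68 = 0.4706

Step 3 — cumulative fraction after k components = (λ_1 + ... + λ_k) / Σ λ:
  k = 1: 36/68 = 0.5294
  k = 2: (36 + 32)/68 = 68/68 = 1

Summary (fraction, with percent):

explained: PC1 0.5294 (52.94%), PC2 0.4706 (47.06%);  cumulative: 0.5294, 1


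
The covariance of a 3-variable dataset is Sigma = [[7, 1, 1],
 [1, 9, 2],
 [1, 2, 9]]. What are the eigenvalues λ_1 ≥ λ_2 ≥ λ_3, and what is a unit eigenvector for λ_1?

Step 1 — characteristic polynomial p(λ) = det(λI - Sigma) = λ³ - tr·λ² + c_1·λ - det, where tr = trace, c_1 = sum of the principal 2×2 minors, det = det(Sigma):
  tr = 7 + 9 + 9 = 25,
  c_1 = (7·9 - (1)²) + (7·9 - (1)²) + (9·9 - (2)²) = 62 + 62 + 77 = 201,
  det = 7·(9·9 - (2)²) - (1)·((1)·9 - (2)·(1)) + (1)·((1)·(2) - 9·(1)) = 7·(77) - (1)·(7) + (1)·(-7) = 525.
  So p(λ) = λ³ - 25λ² + 201λ - 525.
Step 2 — look for an integer root (rational root theorem: any rational root is an integer divisor of 525). Testing λ = 7:
  p(7) = 343 - 1225 + 1407 - 525 = 0  ✓
  Dividing out (λ - 7): p(λ) = (λ - 7)(λ² - 18λ + 75).
Step 3 — remaining eigenvalues from the quadratic λ² - 18λ + 75 = 0:
  Δ = 18² - 4·75 = 324 - 300 = 24,  λ = (18 ± √24)/2 = (18 ± 4.899)/2 ≈ 11.4495 or 6.5505.
  Sorted: λ_1 = 11.4495,  λ_2 = 7,  λ_3 = 6.5505  (check: sum = 25 = tr ✓).

Step 4 — unit eigenvector for λ_1 ≈ 11.4495: v spans the null space of (Sigma - λ_1 I), whose rows are
  r_1 = (-4.4495, 1, 1),  r_2 = (1, -2.4495, 2),  r_3 = (1, 2, -2.4495).
  v is orthogonal to every row, so take v ∝ r_1 × r_2 = ((1)·(2) - (1)·(-2.4495), (1)·(1) - (-4.4495)·(2), (-4.4495)·(-2.4495) - (1)·(1)) ≈ (4.4495, 9.899, 9.899).
  Let u = (4.4495, 9.899, 9.899).
  ||u|| = √((4.4495)² + (9.899)² + (9.899)²) = √(215.7775) ≈ 14.6894,  v_1 = u/||u|| ≈ (0.3029, 0.6739, 0.6739) (||v_1|| = 1).

λ_1 = 11.4495,  λ_2 = 7,  λ_3 = 6.5505;  v_1 ≈ (0.3029, 0.6739, 0.6739)


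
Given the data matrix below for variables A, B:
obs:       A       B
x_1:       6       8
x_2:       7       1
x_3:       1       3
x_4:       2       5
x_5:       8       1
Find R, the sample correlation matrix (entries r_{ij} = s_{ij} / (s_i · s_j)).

Step 1 — column means:
  mean(A) = (6 + 7 + 1 + 2 + 8) / 5 = 24/5 = 4.8
  mean(B) = (8 + 1 + 3 + 5 + 1) / 5 = 18/5 = 3.6

Step 2 — sample variances and covariances s[i,j] = (1/(n-1)) · Σ_k (x_{k,i} - mean_i) · (x_{k,j} - mean_j), with n-1 = 4:
  s[A,A] = ((1.2)·(1.2) + (2.2)·(2.2) + (-3.8)·(-3.8) + (-2.8)·(-2.8) + (3.2)·(3.2)) / 4 = 38.8/4 = 9.7
  s[A,B] = ((1.2)·(4.4) + (2.2)·(-2.6) + (-3.8)·(-0.6) + (-2.8)·(1.4) + (3.2)·(-2.6)) / 4 = -10.4/4 = -2.6
  s[B,B] = ((4.4)·(4.4) + (-2.6)·(-2.6) + (-0.6)·(-0.6) + (1.4)·(1.4) + (-2.6)·(-2.6)) / 4 = 35.2/4 = 8.8
  Sample standard deviations s_i = √(s[i,i]):
  s(A) = √(9.7) = 3.1145
  s(B) = √(8.8) = 2.9665

Step 3 — r_{ij} = s_{ij} / (s_i · s_j):
  r[A,A] = 1 (diagonal).
  r[A,B] = -2.6 / (3.1145 · 2.9665) = -2.6 / 9.239 = -0.2814
  r[B,B] = 1 (diagonal).

R is symmetric with unit diagonal. Assembling:

R = [[1, -0.2814],
 [-0.2814, 1]]


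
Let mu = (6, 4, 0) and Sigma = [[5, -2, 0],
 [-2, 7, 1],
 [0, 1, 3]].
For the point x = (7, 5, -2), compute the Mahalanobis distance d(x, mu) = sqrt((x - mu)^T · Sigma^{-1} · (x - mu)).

Step 1 — centre the observation: (x - mu) = (1, 1, -2).

Step 2 — invert Sigma (cofactor / det for 3×3, or solve directly):
  Sigma^{-1} = [[0.2273, 0.0682, -0.0227],
 [0.0682, 0.1705, -0.0568],
 [-0.0227, -0.0568, 0.3523]].

Step 3 — form the quadratic (x - mu)^T · Sigma^{-1} · (x - mu):
  Sigma^{-1} · (x - mu) = (0.3409, 0.3523, -0.7841).
  (x - mu)^T · [Sigma^{-1} · (x - mu)] = (1)·(0.3409) + (1)·(0.3523) + (-2)·(-0.7841) = 2.2614.

Step 4 — take square root: d = √(2.2614) ≈ 1.5038.

d(x, mu) = √(2.2614) ≈ 1.5038


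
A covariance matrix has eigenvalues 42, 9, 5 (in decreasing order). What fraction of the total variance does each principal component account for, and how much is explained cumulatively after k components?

Step 1 — total variance = trace(Sigma) = Σ λ_i = 42 + 9 + 5 = 56.

Step 2 — fraction explained by component i = λ_i / Σ λ:
  PC1: 42/56 = 0.75
  PC2: 9/56 = 0.1607
  PC3: 5/56 = 0.0893

Step 3 — cumulative fraction after k components = (λ_1 + ... + λ_k) / Σ λ:
  k = 1: 42/56 = 0.75
  k = 2: (42 + 9)/56 = 51/56 = 0.9107
  k = 3: (42 + 9 + 5)/56 = 56/56 = 1

Summary (fraction, with percent):

explained: PC1 0.75 (75%), PC2 0.1607 (16.07%), PC3 0.0893 (8.93%);  cumulative: 0.75, 0.9107, 1


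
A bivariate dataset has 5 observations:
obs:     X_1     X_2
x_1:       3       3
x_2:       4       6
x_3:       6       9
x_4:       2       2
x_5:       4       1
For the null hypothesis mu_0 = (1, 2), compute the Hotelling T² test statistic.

Step 1 — sample mean vector:
  mean(X_1) = (3 + 4 + 6 + 2 + 4) / 5 = 19/5 = 3.8
  mean(X_2) = (3 + 6 + 9 + 2 + 1) / 5 = 21/5 = 4.2
  x̄ = (3.8, 4.2),  deviation x̄ - mu_0 = (3.8, 4.2) - (1, 2) = (2.8, 2.2).

Step 2 — sample covariance matrix, S[i,j] = (1/(n-1)) · Σ_k (x_{k,i} - mean_i) · (x_{k,j} - mean_j), divisor n-1 = 4:
  S[X_1,X_1] = ((-0.8)·(-0.8) + (0.2)·(0.2) + (2.2)·(2.2) + (-1.8)·(-1.8) + (0.2)·(0.2)) / 4 = 8.8/4 = 2.2
  S[X_1,X_2] = ((-0.8)·(-1.2) + (0.2)·(1.8) + (2.2)·(4.8) + (-1.8)·(-2.2) + (0.2)·(-3.2)) / 4 = 15.2/4 = 3.8
  S[X_2,X_2] = ((-1.2)·(-1.2) + (1.8)·(1.8) + (4.8)·(4.8) + (-2.2)·(-2.2) + (-3.2)·(-3.2)) / 4 = 42.8/4 = 10.7
  S = [[2.2, 3.8],
 [3.8, 10.7]].

Step 3 — invert S. det(S) = 2.2·10.7 - (3.8)² = 9.1.
  S^{-1} = (1/det) · [[d, -b], [-b, a]] = [[1.1758, -0.4176],
 [-0.4176, 0.2418]].

Step 4 — quadratic form (x̄ - mu_0)^T · S^{-1} · (x̄ - mu_0):
  S^{-1} · (x̄ - mu_0) = (2.3736, -0.6374),
  (x̄ - mu_0)^T · [...] = (2.8)·(2.3736) + (2.2)·(-0.6374) = 5.244.

Step 5 — scale by n: T² = 5 · 5.244 = 26.2198.

T² ≈ 26.2198
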